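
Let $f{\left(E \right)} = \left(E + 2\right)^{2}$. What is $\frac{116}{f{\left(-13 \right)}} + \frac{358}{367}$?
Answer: $\frac{85890}{44407} \approx 1.9342$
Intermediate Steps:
$f{\left(E \right)} = \left(2 + E\right)^{2}$
$\frac{116}{f{\left(-13 \right)}} + \frac{358}{367} = \frac{116}{\left(2 - 13\right)^{2}} + \frac{358}{367} = \frac{116}{\left(-11\right)^{2}} + 358 \cdot \frac{1}{367} = \frac{116}{121} + \frac{358}{367} = \frac{85890}{44407}$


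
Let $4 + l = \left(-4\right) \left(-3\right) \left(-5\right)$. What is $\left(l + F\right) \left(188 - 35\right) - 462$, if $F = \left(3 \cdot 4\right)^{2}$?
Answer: $11778$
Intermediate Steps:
$l = -64$ ($l = -4 + \left(-4\right) \left(-3\right) \left(-5\right) = -4 + 12 \left(-5\right) = -4 - 60 = -64$)
$F = 144$ ($F = 12^{2} = 144$)
$\left(l + F\right) \left(188 - 35\right) - 462 = \left(-64 + 144\right) \left(188 - 35\right) - 462 = 80 \cdot 153 - 462 = 12240 - 462 = 11778$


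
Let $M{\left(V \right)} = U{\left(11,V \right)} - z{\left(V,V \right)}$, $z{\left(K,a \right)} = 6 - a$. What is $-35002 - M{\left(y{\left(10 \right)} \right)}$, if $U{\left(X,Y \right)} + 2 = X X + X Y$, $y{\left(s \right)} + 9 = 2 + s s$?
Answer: $-36231$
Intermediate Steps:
$y{\left(s \right)} = -7 + s^{2}$ ($y{\left(s \right)} = -9 + \left(2 + s s\right) = -9 + \left(2 + s^{2}\right) = -7 + s^{2}$)
$U{\left(X,Y \right)} = -2 + X^{2} + X Y$ ($U{\left(X,Y \right)} = -2 + \left(X X + X Y\right) = -2 + \left(X^{2} + X Y\right) = -2 + X^{2} + X Y$)
$M{\left(V \right)} = 113 + 12 V$ ($M{\left(V \right)} = \left(-2 + 11^{2} + 11 V\right) - \left(6 - V\right) = \left(-2 + 121 + 11 V\right) + \left(-6 + V\right) = \left(119 + 11 V\right) + \left(-6 + V\right) = 113 + 12 V$)
$-35002 - M{\left(y{\left(10 \right)} \right)} = -35002 - \left(113 + 12 \left(-7 + 10^{2}\right)\right) = -35002 - \left(113 + 12 \left(-7 + 100\right)\right) = -35002 - \left(113 + 12 \cdot 93\right) = -35002 - \left(113 + 1116\right) = -35002 - 1229 = -36231$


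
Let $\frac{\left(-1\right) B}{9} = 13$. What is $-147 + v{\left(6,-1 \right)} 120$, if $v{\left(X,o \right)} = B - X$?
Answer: $-14907$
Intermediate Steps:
$B = -117$ ($B = \left(-9\right) 13 = -117$)
$v{\left(X,o \right)} = -117 - X$
$-147 + v{\left(6,-1 \right)} 120 = -147 + \left(-117 - 6\right) 120 = -147 - 14760 = -14907$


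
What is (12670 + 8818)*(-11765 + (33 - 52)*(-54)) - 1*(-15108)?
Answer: -230744524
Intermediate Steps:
(12670 + 8818)*(-11765 + (33 - 52)*(-54)) - 1*(-15108) = 21488*(-11765 - 19*(-54)) + 15108 = 21488*(-11765 + 1026) + 15108 = 21488*(-10739) + 15108 = -230759632 + 15108 = -230744524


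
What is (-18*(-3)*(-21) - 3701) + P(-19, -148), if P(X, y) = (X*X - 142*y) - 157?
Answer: 16385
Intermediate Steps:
P(X, y) = -157 + X² - 142*y (P(X, y) = (X² - 142*y) - 157 = -157 + X² - 142*y)
(-18*(-3)*(-21) - 3701) + P(-19, -148) = (-18*(-3)*(-21) - 3701) + (-157 + (-19)² - 142*(-148)) = (54*(-21) - 3701) + (-157 + 361 + 21016) = (-1134 - 3701) + 21220 = -4835 + 21220 = 16385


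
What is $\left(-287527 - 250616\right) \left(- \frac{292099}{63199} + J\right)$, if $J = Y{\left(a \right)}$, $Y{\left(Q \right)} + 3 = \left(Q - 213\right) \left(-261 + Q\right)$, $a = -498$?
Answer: $- \frac{18353256940540065}{63199} \approx -2.904 \cdot 10^{11}$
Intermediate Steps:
$Y{\left(Q \right)} = -3 + \left(-261 + Q\right) \left(-213 + Q\right)$ ($Y{\left(Q \right)} = -3 + \left(Q - 213\right) \left(-261 + Q\right) = -3 + \left(-213 + Q\right) \left(-261 + Q\right) = -3 + \left(-261 + Q\right) \left(-213 + Q\right)$)
$J = 539646$ ($J = 55590 + \left(-498\right)^{2} - -236052 = 55590 + 248004 + 236052 = 539646$)
$\left(-287527 - 250616\right) \left(- \frac{292099}{63199} + J\right) = \left(-287527 - 250616\right) \left(- \frac{292099}{63199} + 539646\right) = - 538143 \left(\left(-292099\right) \frac{1}{63199} + 539646\right) = - 538143 \left(- \frac{292099}{63199} + 539646\right) = \left(-538143\right) \frac{34104795455}{63199} = - \frac{18353256940540065}{63199}$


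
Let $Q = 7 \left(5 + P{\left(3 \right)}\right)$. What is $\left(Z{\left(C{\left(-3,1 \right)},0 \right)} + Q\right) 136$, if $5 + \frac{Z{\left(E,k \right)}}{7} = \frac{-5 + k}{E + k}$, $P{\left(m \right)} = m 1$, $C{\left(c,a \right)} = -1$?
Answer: $7616$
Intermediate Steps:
$P{\left(m \right)} = m$
$Z{\left(E,k \right)} = -35 + \frac{7 \left(-5 + k\right)}{E + k}$ ($Z{\left(E,k \right)} = -35 + 7 \frac{-5 + k}{E + k} = -35 + \frac{7 \left(-5 + k\right)}{E + k}$)
$Q = 56$ ($Q = 7 \left(5 + 3\right) = 7 \cdot 8 = 56$)
$\left(Z{\left(C{\left(-3,1 \right)},0 \right)} + Q\right) 136 = \left(\frac{7 \left(-5 - -5 - 0\right)}{-1 + 0} + 56\right) 136 = \left(\frac{7 \left(-5 + 5 + 0\right)}{-1} + 56\right) 136 = \left(7 \left(-1\right) 0 + 56\right) 136 = \left(0 + 56\right) 136 = 56 \cdot 136 = 7616$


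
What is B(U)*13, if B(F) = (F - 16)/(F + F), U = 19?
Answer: 39/38 ≈ 1.0263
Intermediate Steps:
B(F) = (-16 + F)/(2*F) (B(F) = (-16 + F)/((2*F)) = (-16 + F)*(1/(2*F)) = (-16 + F)/(2*F))
B(U)*13 = ((½)*(-16 + 19)/19)*13 = ((½)*(1/19)*3)*13 = (3/38)*13 = 39/38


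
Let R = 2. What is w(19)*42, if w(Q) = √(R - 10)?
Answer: 84*I*√2 ≈ 118.79*I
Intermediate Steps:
w(Q) = 2*I*√2 (w(Q) = √(2 - 10) = √(-8) = 2*I*√2)
w(19)*42 = (2*I*√2)*42 = 84*I*√2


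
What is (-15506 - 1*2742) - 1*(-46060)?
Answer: 27812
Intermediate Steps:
(-15506 - 1*2742) - 1*(-46060) = (-15506 - 2742) + 46060 = -18248 + 46060 = 27812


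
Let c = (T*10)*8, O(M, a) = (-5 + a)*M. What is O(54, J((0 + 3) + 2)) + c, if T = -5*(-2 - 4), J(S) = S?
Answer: 2400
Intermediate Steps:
T = 30 (T = -5*(-6) = 30)
O(M, a) = M*(-5 + a)
c = 2400 (c = (30*10)*8 = 300*8 = 2400)
O(54, J((0 + 3) + 2)) + c = 54*(-5 + ((0 + 3) + 2)) + 2400 = 54*(-5 + (3 + 2)) + 2400 = 54*(-5 + 5) + 2400 = 54*0 + 2400 = 0 + 2400 = 2400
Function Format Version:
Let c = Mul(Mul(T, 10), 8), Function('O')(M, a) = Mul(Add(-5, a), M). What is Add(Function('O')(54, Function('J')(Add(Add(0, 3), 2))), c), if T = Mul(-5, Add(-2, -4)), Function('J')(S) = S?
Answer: 2400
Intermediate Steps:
T = 30 (T = Mul(-5, -6) = 30)
Function('O')(M, a) = Mul(M, Add(-5, a))
c = 2400 (c = Mul(Mul(30, 10), 8) = Mul(300, 8) = 2400)
Add(Function('O')(54, Function('J')(Add(Add(0, 3), 2))), c) = Add(Mul(54, Add(-5, Add(Add(0, 3), 2))), 2400) = Add(Mul(54, Add(-5, Add(3, 2))), 2400) = Add(Mul(54, Add(-5, 5)), 2400) = Add(Mul(54, 0), 2400) = Add(0, 2400) = 2400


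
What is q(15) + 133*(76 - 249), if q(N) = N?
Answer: -22994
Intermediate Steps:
q(15) + 133*(76 - 249) = 15 + 133*(76 - 249) = 15 + 133*(-173) = 15 - 23009 = -22994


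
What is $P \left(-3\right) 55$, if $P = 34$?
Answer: $-5610$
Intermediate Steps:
$P \left(-3\right) 55 = 34 \left(-3\right) 55 = \left(-102\right) 55 = -5610$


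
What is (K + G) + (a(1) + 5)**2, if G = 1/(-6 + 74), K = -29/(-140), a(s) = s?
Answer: 21552/595 ≈ 36.222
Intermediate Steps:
K = 29/140 (K = -29*(-1/140) = 29/140 ≈ 0.20714)
G = 1/68 ≈ 0.014706
(K + G) + (a(1) + 5)**2 = (29/140 + 1/68) + (1 + 5)**2 = 132/595 + 6**2 = 132/595 + 36 = 21552/595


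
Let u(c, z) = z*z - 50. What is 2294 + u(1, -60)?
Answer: 5844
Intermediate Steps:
u(c, z) = -50 + z² (u(c, z) = z² - 50 = -50 + z²)
2294 + u(1, -60) = 2294 + (-50 + (-60)²) = 2294 + (-50 + 3600) = 2294 + 3550 = 5844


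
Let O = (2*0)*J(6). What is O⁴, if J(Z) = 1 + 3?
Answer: 0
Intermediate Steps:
J(Z) = 4
O = 0 (O = (2*0)*4 = 0*4 = 0)
O⁴ = 0⁴ = 0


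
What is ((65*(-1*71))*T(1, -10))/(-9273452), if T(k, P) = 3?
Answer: 195/130612 ≈ 0.0014930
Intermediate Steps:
((65*(-1*71))*T(1, -10))/(-9273452) = ((65*(-1*71))*3)/(-9273452) = ((65*(-71))*3)*(-1/9273452) = -4615*3*(-1/9273452) = -13845*(-1/9273452) = 195/130612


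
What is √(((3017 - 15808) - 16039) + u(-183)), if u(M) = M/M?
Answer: I*√28829 ≈ 169.79*I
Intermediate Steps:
u(M) = 1
√(((3017 - 15808) - 16039) + u(-183)) = √(((3017 - 15808) - 16039) + 1) = √((-12791 - 16039) + 1) = √(-28830 + 1) = √(-28829) = I*√28829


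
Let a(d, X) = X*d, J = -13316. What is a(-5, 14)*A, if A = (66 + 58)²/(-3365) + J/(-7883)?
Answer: 1069609352/5305259 ≈ 201.61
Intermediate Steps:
A = -76400668/26526295 (A = (66 + 58)²/(-3365) - 13316/(-7883) = 124²*(-1/3365) - 13316*(-1/7883) = 15376*(-1/3365) + 13316/7883 = -15376/3365 + 13316/7883 = -76400668/26526295 ≈ -2.8802)
a(-5, 14)*A = (14*(-5))*(-76400668/26526295) = -70*(-76400668/26526295) = 1069609352/5305259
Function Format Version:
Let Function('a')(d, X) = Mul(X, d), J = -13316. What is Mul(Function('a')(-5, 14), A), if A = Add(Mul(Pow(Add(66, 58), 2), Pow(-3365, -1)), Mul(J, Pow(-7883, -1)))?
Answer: Rational(1069609352, 5305259) ≈ 201.61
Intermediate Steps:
A = Rational(-76400668, 26526295) (A = Add(Mul(Pow(Add(66, 58), 2), Pow(-3365, -1)), Mul(-13316, Pow(-7883, -1))) = Add(Mul(Pow(124, 2), Rational(-1, 3365)), Mul(-13316, Rational(-1, 7883))) = Add(Mul(15376, Rational(-1, 3365)), Rational(13316, 7883)) = Add(Rational(-15376, 3365), Rational(13316, 7883)) = Rational(-76400668, 26526295) ≈ -2.8802)
Mul(Function('a')(-5, 14), A) = Mul(Mul(14, -5), Rational(-76400668, 26526295)) = Mul(-70, Rational(-76400668, 26526295)) = Rational(1069609352, 5305259)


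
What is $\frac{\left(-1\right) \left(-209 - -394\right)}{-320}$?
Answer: $\frac{37}{64} \approx 0.57813$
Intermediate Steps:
$\frac{\left(-1\right) \left(-209 - -394\right)}{-320} = - (-209 + 394) \left(- \frac{1}{320}\right) = \left(-1\right) 185 \left(- \frac{1}{320}\right) = \left(-185\right) \left(- \frac{1}{320}\right) = \frac{37}{64}$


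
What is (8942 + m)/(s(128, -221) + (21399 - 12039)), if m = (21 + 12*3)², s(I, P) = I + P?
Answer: 12191/9267 ≈ 1.3155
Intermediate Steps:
m = 3249 (m = (21 + 36)² = 57² = 3249)
(8942 + m)/(s(128, -221) + (21399 - 12039)) = (8942 + 3249)/((128 - 221) + (21399 - 12039)) = 12191/(-93 + 9360) = 12191/9267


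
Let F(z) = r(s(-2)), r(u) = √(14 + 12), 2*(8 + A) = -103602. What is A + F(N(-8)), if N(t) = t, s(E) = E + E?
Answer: -51809 + √26 ≈ -51804.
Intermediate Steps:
s(E) = 2*E
A = -51809 (A = -8 + (½)*(-103602) = -8 - 51801 = -51809)
r(u) = √26
F(z) = √26
A + F(N(-8)) = -51809 + √26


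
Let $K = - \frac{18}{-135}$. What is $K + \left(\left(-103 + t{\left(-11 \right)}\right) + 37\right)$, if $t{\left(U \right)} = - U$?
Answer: $- \frac{823}{15} \approx -54.867$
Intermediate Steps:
$K = \frac{2}{15}$ ($K = \left(-18\right) \left(- \frac{1}{135}\right) = \frac{2}{15} \approx 0.13333$)
$K + \left(\left(-103 + t{\left(-11 \right)}\right) + 37\right) = \frac{2}{15} + \left(\left(-103 - -11\right) + 37\right) = \frac{2}{15} + \left(\left(-103 + 11\right) + 37\right) = \frac{2}{15} + \left(-92 + 37\right) = \frac{2}{15} - 55 = - \frac{823}{15}$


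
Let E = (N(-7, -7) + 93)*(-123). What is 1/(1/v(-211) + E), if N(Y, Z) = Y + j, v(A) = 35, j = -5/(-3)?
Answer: -35/377404 ≈ -9.2739e-5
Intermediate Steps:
j = 5/3 (j = -5*(-⅓) = 5/3 ≈ 1.6667)
N(Y, Z) = 5/3 + Y (N(Y, Z) = Y + 5/3 = 5/3 + Y)
E = -10783 (E = ((5/3 - 7) + 93)*(-123) = (-16/3 + 93)*(-123) = (263/3)*(-123) = -10783)
1/(1/v(-211) + E) = 1/(1/35 - 10783) = 1/(-377404/35) = -35/377404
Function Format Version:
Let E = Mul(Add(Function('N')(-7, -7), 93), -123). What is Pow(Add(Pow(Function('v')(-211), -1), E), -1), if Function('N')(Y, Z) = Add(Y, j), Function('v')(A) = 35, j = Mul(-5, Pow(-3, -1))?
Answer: Rational(-35, 377404) ≈ -9.2739e-5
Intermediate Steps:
j = Rational(5, 3) (j = Mul(-5, Rational(-1, 3)) = Rational(5, 3) ≈ 1.6667)
Function('N')(Y, Z) = Add(Rational(5, 3), Y) (Function('N')(Y, Z) = Add(Y, Rational(5, 3)) = Add(Rational(5, 3), Y))
E = -10783 (E = Mul(Add(Add(Rational(5, 3), -7), 93), -123) = Mul(Add(Rational(-16, 3), 93), -123) = Mul(Rational(263, 3), -123) = -10783)
Pow(Add(Pow(Function('v')(-211), -1), E), -1) = Pow(Add(Pow(35, -1), -10783), -1) = Pow(Add(Rational(1, 35), -10783), -1) = Pow(Rational(-377404, 35), -1) = Rational(-35, 377404)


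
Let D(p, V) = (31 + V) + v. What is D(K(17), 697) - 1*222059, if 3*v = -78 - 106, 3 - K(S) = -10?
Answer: -664177/3 ≈ -2.2139e+5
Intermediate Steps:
K(S) = 13 (K(S) = 3 - 1*(-10) = 3 + 10 = 13)
v = -184/3 (v = (-78 - 106)/3 = (1/3)*(-184) = -184/3 ≈ -61.333)
D(p, V) = -91/3 + V (D(p, V) = (31 + V) - 184/3 = -91/3 + V)
D(K(17), 697) - 1*222059 = (-91/3 + 697) - 1*222059 = 2000/3 - 222059 = -664177/3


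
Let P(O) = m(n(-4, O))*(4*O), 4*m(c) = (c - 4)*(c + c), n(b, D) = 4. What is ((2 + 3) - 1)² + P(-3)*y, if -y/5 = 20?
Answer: 16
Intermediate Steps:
y = -100 (y = -5*20 = -100)
m(c) = c*(-4 + c)/2 (m(c) = ((c - 4)*(c + c))/4 = ((-4 + c)*(2*c))/4 = (2*c*(-4 + c))/4 = c*(-4 + c)/2)
P(O) = 0 (P(O) = ((½)*4*(-4 + 4))*(4*O) = ((½)*4*0)*(4*O) = 0*(4*O) = 0)
((2 + 3) - 1)² + P(-3)*y = ((2 + 3) - 1)² + 0*(-100) = (5 - 1)² + 0 = 4² + 0 = 16 + 0 = 16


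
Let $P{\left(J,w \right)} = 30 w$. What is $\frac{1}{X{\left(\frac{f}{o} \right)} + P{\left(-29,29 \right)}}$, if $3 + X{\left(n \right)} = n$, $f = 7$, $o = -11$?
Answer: $\frac{11}{9530} \approx 0.0011542$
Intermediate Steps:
$X{\left(n \right)} = -3 + n$
$\frac{1}{X{\left(\frac{f}{o} \right)} + P{\left(-29,29 \right)}} = \frac{1}{\left(-3 + \frac{7}{-11}\right) + 30 \cdot 29} = \frac{1}{\left(-3 + 7 \left(- \frac{1}{11}\right)\right) + 870} = \frac{1}{\left(-3 - \frac{7}{11}\right) + 870} = \frac{1}{- \frac{40}{11} + 870} = \frac{1}{\frac{9530}{11}} = \frac{11}{9530}$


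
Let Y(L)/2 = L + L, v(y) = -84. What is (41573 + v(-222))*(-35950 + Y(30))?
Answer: -1486550870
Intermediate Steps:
Y(L) = 4*L (Y(L) = 2*(L + L) = 2*(2*L) = 4*L)
(41573 + v(-222))*(-35950 + Y(30)) = (41573 - 84)*(-35950 + 4*30) = 41489*(-35950 + 120) = 41489*(-35830) = -1486550870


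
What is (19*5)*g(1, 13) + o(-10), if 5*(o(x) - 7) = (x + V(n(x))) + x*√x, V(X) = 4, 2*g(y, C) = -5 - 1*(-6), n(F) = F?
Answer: 533/10 - 2*I*√10 ≈ 53.3 - 6.3246*I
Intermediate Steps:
g(y, C) = ½ (g(y, C) = (-5 - 1*(-6))/2 = (-5 + 6)/2 = (½)*1 = ½)
o(x) = 39/5 + x/5 + x^(3/2)/5 (o(x) = 7 + ((x + 4) + x*√x)/5 = 7 + ((4 + x) + x^(3/2))/5 = 7 + (4 + x + x^(3/2))/5 = 7 + (⅘ + x/5 + x^(3/2)/5) = 39/5 + x/5 + x^(3/2)/5)
(19*5)*g(1, 13) + o(-10) = (19*5)*(½) + (39/5 + (⅕)*(-10) + (-10)^(3/2)/5) = 95*(½) + (39/5 - 2 + (-10*I*√10)/5) = 95/2 + (39/5 - 2 - 2*I*√10) = 95/2 + (29/5 - 2*I*√10) = 533/10 - 2*I*√10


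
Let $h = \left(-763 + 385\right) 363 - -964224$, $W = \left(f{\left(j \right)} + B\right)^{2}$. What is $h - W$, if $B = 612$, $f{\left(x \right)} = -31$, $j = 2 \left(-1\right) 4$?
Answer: $489449$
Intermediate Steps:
$j = -8$ ($j = \left(-2\right) 4 = -8$)
$W = 337561$ ($W = \left(-31 + 612\right)^{2} = 581^{2} = 337561$)
$h = 827010$ ($h = \left(-378\right) 363 + 964224 = -137214 + 964224 = 827010$)
$h - W = 827010 - 337561 = 489449$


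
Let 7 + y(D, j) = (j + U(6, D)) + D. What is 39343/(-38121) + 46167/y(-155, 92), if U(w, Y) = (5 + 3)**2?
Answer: -586722755/76242 ≈ -7695.5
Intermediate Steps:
U(w, Y) = 64 (U(w, Y) = 8**2 = 64)
y(D, j) = 57 + D + j (y(D, j) = -7 + ((j + 64) + D) = -7 + ((64 + j) + D) = -7 + (64 + D + j) = 57 + D + j)
39343/(-38121) + 46167/y(-155, 92) = 39343/(-38121) + 46167/(57 - 155 + 92) = 39343*(-1/38121) + 46167/(-6) = -39343/38121 + 46167*(-1/6) = -39343/38121 - 15389/2 = -586722755/76242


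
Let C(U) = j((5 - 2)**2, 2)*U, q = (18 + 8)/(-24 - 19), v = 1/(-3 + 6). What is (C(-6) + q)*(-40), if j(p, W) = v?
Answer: 4480/43 ≈ 104.19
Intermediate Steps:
v = 1/3 ≈ 0.33333
j(p, W) = 1/3
q = -26/43 (q = 26/(-43) = 26*(-1/43) = -26/43 ≈ -0.60465)
C(U) = U/3
(C(-6) + q)*(-40) = ((1/3)*(-6) - 26/43)*(-40) = (-2 - 26/43)*(-40) = -112/43*(-40) = 4480/43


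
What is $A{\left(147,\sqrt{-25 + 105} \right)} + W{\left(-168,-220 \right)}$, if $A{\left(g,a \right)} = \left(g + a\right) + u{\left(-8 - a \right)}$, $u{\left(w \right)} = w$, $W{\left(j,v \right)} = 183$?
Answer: $322$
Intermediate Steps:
$A{\left(g,a \right)} = -8 + g$ ($A{\left(g,a \right)} = \left(g + a\right) - \left(8 + a\right) = \left(a + g\right) - \left(8 + a\right) = -8 + g$)
$A{\left(147,\sqrt{-25 + 105} \right)} + W{\left(-168,-220 \right)} = \left(-8 + 147\right) + 183 = 139 + 183 = 322$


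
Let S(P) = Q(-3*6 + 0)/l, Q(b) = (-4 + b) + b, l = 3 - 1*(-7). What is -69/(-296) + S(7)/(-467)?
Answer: 33407/138232 ≈ 0.24167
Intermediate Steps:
l = 10 (l = 3 + 7 = 10)
Q(b) = -4 + 2*b
S(P) = -4 (S(P) = (-4 + 2*(-3*6 + 0))/10 = (-4 + 2*(-18 + 0))*(1/10) = (-4 + 2*(-18))*(1/10) = (-4 - 36)*(1/10) = -40*1/10 = -4)
-69/(-296) + S(7)/(-467) = -69/(-296) - 4/(-467) = -69*(-1/296) - 4*(-1/467) = 69/296 + 4/467 = 33407/138232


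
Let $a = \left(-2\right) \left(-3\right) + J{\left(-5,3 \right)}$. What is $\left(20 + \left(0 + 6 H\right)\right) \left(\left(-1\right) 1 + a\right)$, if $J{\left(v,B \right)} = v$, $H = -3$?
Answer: $0$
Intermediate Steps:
$a = 1$ ($a = \left(-2\right) \left(-3\right) - 5 = 6 - 5 = 1$)
$\left(20 + \left(0 + 6 H\right)\right) \left(\left(-1\right) 1 + a\right) = \left(20 + \left(0 + 6 \left(-3\right)\right)\right) \left(\left(-1\right) 1 + 1\right) = \left(20 + \left(0 - 18\right)\right) \left(-1 + 1\right) = \left(20 - 18\right) 0 = 2 \cdot 0 = 0$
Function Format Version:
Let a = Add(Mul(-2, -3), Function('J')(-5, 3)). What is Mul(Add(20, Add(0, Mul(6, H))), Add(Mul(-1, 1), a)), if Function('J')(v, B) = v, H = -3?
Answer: 0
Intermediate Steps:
a = 1 (a = Add(Mul(-2, -3), -5) = Add(6, -5) = 1)
Mul(Add(20, Add(0, Mul(6, H))), Add(Mul(-1, 1), a)) = Mul(Add(20, Add(0, Mul(6, -3))), Add(Mul(-1, 1), 1)) = Mul(Add(20, Add(0, -18)), Add(-1, 1)) = Mul(Add(20, -18), 0) = Mul(2, 0) = 0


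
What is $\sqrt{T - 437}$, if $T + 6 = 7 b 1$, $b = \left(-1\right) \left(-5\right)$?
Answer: $2 i \sqrt{102} \approx 20.199 i$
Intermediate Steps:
$b = 5$
$T = 29$ ($T = -6 + 7 \cdot 5 \cdot 1 = -6 + 35 \cdot 1 = -6 + 35 = 29$)
$\sqrt{T - 437} = \sqrt{29 - 437} = \sqrt{-408} = 2 i \sqrt{102}$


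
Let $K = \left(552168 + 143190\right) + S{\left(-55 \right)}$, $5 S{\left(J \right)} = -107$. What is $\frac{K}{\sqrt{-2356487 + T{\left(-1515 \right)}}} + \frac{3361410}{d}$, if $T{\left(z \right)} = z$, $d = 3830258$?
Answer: $\frac{1680705}{1915129} - \frac{3476683 i \sqrt{2358002}}{11790010} \approx 0.87759 - 452.82 i$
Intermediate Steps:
$S{\left(J \right)} = - \frac{107}{5}$ ($S{\left(J \right)} = \frac{1}{5} \left(-107\right) = - \frac{107}{5}$)
$K = \frac{3476683}{5}$ ($K = \left(552168 + 143190\right) - \frac{107}{5} = 695358 - \frac{107}{5} = \frac{3476683}{5} \approx 6.9534 \cdot 10^{5}$)
$\frac{K}{\sqrt{-2356487 + T{\left(-1515 \right)}}} + \frac{3361410}{d} = \frac{3476683}{5 \sqrt{-2356487 - 1515}} + \frac{3361410}{3830258} = \frac{3476683}{5 \sqrt{-2358002}} + 3361410 \cdot \frac{1}{3830258} = \frac{3476683}{5 i \sqrt{2358002}} + \frac{1680705}{1915129} = \frac{3476683 \left(- \frac{i \sqrt{2358002}}{2358002}\right)}{5} + \frac{1680705}{1915129} = - \frac{3476683 i \sqrt{2358002}}{11790010} + \frac{1680705}{1915129} = \frac{1680705}{1915129} - \frac{3476683 i \sqrt{2358002}}{11790010}$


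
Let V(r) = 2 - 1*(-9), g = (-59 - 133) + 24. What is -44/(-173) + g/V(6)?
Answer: -28580/1903 ≈ -15.018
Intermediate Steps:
g = -168 (g = -192 + 24 = -168)
V(r) = 11 (V(r) = 2 + 9 = 11)
-44/(-173) + g/V(6) = -44/(-173) - 168/11 = -44*(-1/173) - 168*1/11 = 44/173 - 168/11 = -28580/1903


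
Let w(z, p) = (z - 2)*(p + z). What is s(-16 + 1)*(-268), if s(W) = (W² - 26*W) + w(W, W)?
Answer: -301500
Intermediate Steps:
w(z, p) = (-2 + z)*(p + z)
s(W) = -30*W + 3*W² (s(W) = (W² - 26*W) + (W² - 2*W - 2*W + W*W) = (W² - 26*W) + (W² - 2*W - 2*W + W²) = (W² - 26*W) + (-4*W + 2*W²) = -30*W + 3*W²)
s(-16 + 1)*(-268) = (3*(-16 + 1)*(-10 + (-16 + 1)))*(-268) = (3*(-15)*(-10 - 15))*(-268) = (3*(-15)*(-25))*(-268) = 1125*(-268) = -301500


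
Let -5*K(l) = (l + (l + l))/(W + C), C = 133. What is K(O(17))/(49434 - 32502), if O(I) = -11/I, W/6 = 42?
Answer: 1/16790900 ≈ 5.9556e-8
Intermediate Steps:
W = 252 (W = 6*42 = 252)
K(l) = -3*l/1925 (K(l) = -(l + (l + l))/(5*(252 + 133)) = -(l + 2*l)/(5*385) = -3*l/(5*385) = -3*l/1925)
K(O(17))/(49434 - 32502) = (-(-3)/(175*17))/(49434 - 32502) = -(-3)/(175*17)/16932 = -3/1925*(-11/17)*(1/16932) = (3/2975)*(1/16932) = 1/16790900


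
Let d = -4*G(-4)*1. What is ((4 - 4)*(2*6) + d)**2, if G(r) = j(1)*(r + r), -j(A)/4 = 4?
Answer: 262144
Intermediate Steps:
j(A) = -16 (j(A) = -4*4 = -16)
G(r) = -32*r (G(r) = -16*(r + r) = -32*r)
d = -512 (d = -(-128)*(-4)*1 = -4*128*1 = -512*1 = -512)
((4 - 4)*(2*6) + d)**2 = ((4 - 4)*(2*6) - 512)**2 = (0*12 - 512)**2 = (0 - 512)**2 = (-512)**2 = 262144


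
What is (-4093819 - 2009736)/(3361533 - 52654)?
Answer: -6103555/3308879 ≈ -1.8446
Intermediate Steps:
(-4093819 - 2009736)/(3361533 - 52654) = -6103555/3308879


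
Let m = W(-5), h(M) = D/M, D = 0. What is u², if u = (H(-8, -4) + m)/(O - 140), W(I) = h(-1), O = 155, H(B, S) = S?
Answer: 16/225 ≈ 0.071111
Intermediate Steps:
h(M) = 0 (h(M) = 0/M = 0)
W(I) = 0
m = 0
u = -4/15 (u = (-4 + 0)/(155 - 140) = -4/15 ≈ -0.26667)
u² = (-4/15)² = 16/225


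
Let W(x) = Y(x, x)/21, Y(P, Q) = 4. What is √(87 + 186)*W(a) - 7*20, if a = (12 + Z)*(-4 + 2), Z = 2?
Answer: -140 + 4*√273/21 ≈ -136.85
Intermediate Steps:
a = -28 (a = (12 + 2)*(-4 + 2) = 14*(-2) = -28)
W(x) = 4/21
√(87 + 186)*W(a) - 7*20 = √(87 + 186)*(4/21) - 7*20 = √273*(4/21) - 140 = 4*√273/21 - 140 = -140 + 4*√273/21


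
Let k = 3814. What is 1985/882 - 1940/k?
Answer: 2929855/1681974 ≈ 1.7419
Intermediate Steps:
1985/882 - 1940/k = 1985/882 - 1940/3814 = 1985*(1/882) - 1940*1/3814 = 1985/882 - 970/1907 = 2929855/1681974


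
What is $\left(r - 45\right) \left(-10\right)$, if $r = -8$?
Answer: $530$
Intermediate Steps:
$\left(r - 45\right) \left(-10\right) = \left(-8 - 45\right) \left(-10\right) = \left(-53\right) \left(-10\right) = 530$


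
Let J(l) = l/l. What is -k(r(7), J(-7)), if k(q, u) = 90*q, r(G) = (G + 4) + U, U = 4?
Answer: -1350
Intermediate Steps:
r(G) = 8 + G (r(G) = (G + 4) + 4 = (4 + G) + 4 = 8 + G)
J(l) = 1
-k(r(7), J(-7)) = -90*(8 + 7) = -90*15 = -1*1350 = -1350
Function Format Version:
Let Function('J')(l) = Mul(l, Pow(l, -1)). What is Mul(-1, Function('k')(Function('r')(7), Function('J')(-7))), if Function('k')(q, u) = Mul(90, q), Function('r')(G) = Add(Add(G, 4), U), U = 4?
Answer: -1350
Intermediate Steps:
Function('r')(G) = Add(8, G) (Function('r')(G) = Add(Add(G, 4), 4) = Add(Add(4, G), 4) = Add(8, G))
Function('J')(l) = 1
Mul(-1, Function('k')(Function('r')(7), Function('J')(-7))) = Mul(-1, Mul(90, Add(8, 7))) = Mul(-1, Mul(90, 15)) = Mul(-1, 1350) = -1350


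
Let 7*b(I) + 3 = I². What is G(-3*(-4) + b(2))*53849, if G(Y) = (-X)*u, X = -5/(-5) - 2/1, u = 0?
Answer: 0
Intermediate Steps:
b(I) = -3/7 + I²/7
X = -1 (X = -5*(-⅕) - 2*1 = 1 - 2 = -1)
G(Y) = 0 (G(Y) = -1*(-1)*0 = 1*0 = 0)
G(-3*(-4) + b(2))*53849 = 0*53849 = 0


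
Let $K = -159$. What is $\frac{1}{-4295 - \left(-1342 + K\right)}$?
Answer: $- \frac{1}{2794} \approx -0.00035791$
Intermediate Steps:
$\frac{1}{-4295 - \left(-1342 + K\right)} = \frac{1}{-4295 + \left(1342 - -159\right)} = \frac{1}{-4295 + \left(1342 + 159\right)} = \frac{1}{-4295 + 1501} = \frac{1}{-2794} = - \frac{1}{2794}$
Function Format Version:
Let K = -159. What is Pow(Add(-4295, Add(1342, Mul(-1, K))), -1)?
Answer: Rational(-1, 2794) ≈ -0.00035791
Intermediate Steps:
Pow(Add(-4295, Add(1342, Mul(-1, K))), -1) = Pow(Add(-4295, Add(1342, Mul(-1, -159))), -1) = Pow(Add(-4295, Add(1342, 159)), -1) = Pow(Add(-4295, 1501), -1) = Pow(-2794, -1) = Rational(-1, 2794)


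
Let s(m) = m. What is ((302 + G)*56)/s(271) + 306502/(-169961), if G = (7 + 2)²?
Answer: 3562261486/46059431 ≈ 77.341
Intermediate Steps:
G = 81 (G = 9² = 81)
((302 + G)*56)/s(271) + 306502/(-169961) = ((302 + 81)*56)/271 + 306502/(-169961) = (383*56)*(1/271) + 306502*(-1/169961) = 21448*(1/271) - 306502/169961 = 21448/271 - 306502/169961 = 3562261486/46059431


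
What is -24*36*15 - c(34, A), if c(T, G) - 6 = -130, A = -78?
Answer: -12836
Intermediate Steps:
c(T, G) = -124 (c(T, G) = 6 - 130 = -124)
-24*36*15 - c(34, A) = -24*36*15 - 1*(-124) = -864*15 + 124 = -12960 + 124 = -12836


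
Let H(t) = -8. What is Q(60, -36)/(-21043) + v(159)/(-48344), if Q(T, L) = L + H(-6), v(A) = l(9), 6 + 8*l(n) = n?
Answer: 1541269/739856576 ≈ 0.0020832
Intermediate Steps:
l(n) = -¾ + n/8
v(A) = 3/8 (v(A) = -¾ + (⅛)*9 = -¾ + 9/8 = 3/8)
Q(T, L) = -8 + L (Q(T, L) = L - 8 = -8 + L)
Q(60, -36)/(-21043) + v(159)/(-48344) = (-8 - 36)/(-21043) + (3/8)/(-48344) = -44*(-1/21043) + (3/8)*(-1/48344) = 4/1913 - 3/386752 = 1541269/739856576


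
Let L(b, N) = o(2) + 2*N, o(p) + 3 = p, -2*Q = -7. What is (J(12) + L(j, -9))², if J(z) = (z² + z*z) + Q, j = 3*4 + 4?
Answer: 297025/4 ≈ 74256.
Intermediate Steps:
Q = 7/2 (Q = -½*(-7) = 7/2 ≈ 3.5000)
j = 16 (j = 12 + 4 = 16)
o(p) = -3 + p
J(z) = 7/2 + 2*z² (J(z) = (z² + z*z) + 7/2 = (z² + z²) + 7/2 = 2*z² + 7/2 = 7/2 + 2*z²)
L(b, N) = -1 + 2*N (L(b, N) = (-3 + 2) + 2*N = -1 + 2*N)
(J(12) + L(j, -9))² = ((7/2 + 2*12²) + (-1 + 2*(-9)))² = ((7/2 + 2*144) + (-1 - 18))² = ((7/2 + 288) - 19)² = (583/2 - 19)² = (545/2)² = 297025/4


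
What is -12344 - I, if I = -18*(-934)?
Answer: -29156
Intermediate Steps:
I = 16812
-12344 - I = -12344 - 1*16812 = -12344 - 16812 = -29156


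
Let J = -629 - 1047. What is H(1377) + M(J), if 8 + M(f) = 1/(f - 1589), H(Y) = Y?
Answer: 4469784/3265 ≈ 1369.0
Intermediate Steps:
J = -1676
M(f) = -8 + 1/(-1589 + f) (M(f) = -8 + 1/(f - 1589) = -8 + 1/(-1589 + f))
H(1377) + M(J) = 1377 + (12713 - 8*(-1676))/(-1589 - 1676) = 1377 + (12713 + 13408)/(-3265) = 1377 - 1/3265*26121 = 1377 - 26121/3265 = 4469784/3265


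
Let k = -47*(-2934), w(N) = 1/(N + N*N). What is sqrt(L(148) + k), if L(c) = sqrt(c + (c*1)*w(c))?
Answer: sqrt(3061473498 + 149*sqrt(3285897))/149 ≈ 371.36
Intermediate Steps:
w(N) = 1/(N + N**2)
k = 137898
L(c) = sqrt(c + 1/(1 + c)) (L(c) = sqrt(c + (c*1)*(1/(c*(1 + c)))) = sqrt(c + c*(1/(c*(1 + c)))) = sqrt(c + 1/(1 + c)))
sqrt(L(148) + k) = sqrt(sqrt((1 + 148*(1 + 148))/(1 + 148)) + 137898) = sqrt(sqrt((1 + 148*149)/149) + 137898) = sqrt(sqrt((1 + 22052)/149) + 137898) = sqrt(sqrt((1/149)*22053) + 137898) = sqrt(sqrt(22053/149) + 137898) = sqrt(sqrt(3285897)/149 + 137898) = sqrt(137898 + sqrt(3285897)/149)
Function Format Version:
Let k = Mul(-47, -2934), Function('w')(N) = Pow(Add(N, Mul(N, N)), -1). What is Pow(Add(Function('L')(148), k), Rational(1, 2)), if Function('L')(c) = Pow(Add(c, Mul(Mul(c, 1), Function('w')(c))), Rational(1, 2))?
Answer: Mul(Rational(1, 149), Pow(Add(3061473498, Mul(149, Pow(3285897, Rational(1, 2)))), Rational(1, 2))) ≈ 371.36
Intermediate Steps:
Function('w')(N) = Pow(Add(N, Pow(N, 2)), -1)
k = 137898
Function('L')(c) = Pow(Add(c, Pow(Add(1, c), -1)), Rational(1, 2)) (Function('L')(c) = Pow(Add(c, Mul(Mul(c, 1), Mul(Pow(c, -1), Pow(Add(1, c), -1)))), Rational(1, 2)) = Pow(Add(c, Mul(c, Mul(Pow(c, -1), Pow(Add(1, c), -1)))), Rational(1, 2)) = Pow(Add(c, Pow(Add(1, c), -1)), Rational(1, 2)))
Pow(Add(Function('L')(148), k), Rational(1, 2)) = Pow(Add(Pow(Mul(Pow(Add(1, 148), -1), Add(1, Mul(148, Add(1, 148)))), Rational(1, 2)), 137898), Rational(1, 2)) = Pow(Add(Pow(Mul(Pow(149, -1), Add(1, Mul(148, 149))), Rational(1, 2)), 137898), Rational(1, 2)) = Pow(Add(Pow(Mul(Rational(1, 149), Add(1, 22052)), Rational(1, 2)), 137898), Rational(1, 2)) = Pow(Add(Pow(Mul(Rational(1, 149), 22053), Rational(1, 2)), 137898), Rational(1, 2)) = Pow(Add(Pow(Rational(22053, 149), Rational(1, 2)), 137898), Rational(1, 2)) = Pow(Add(Mul(Rational(1, 149), Pow(3285897, Rational(1, 2))), 137898), Rational(1, 2)) = Pow(Add(137898, Mul(Rational(1, 149), Pow(3285897, Rational(1, 2)))), Rational(1, 2))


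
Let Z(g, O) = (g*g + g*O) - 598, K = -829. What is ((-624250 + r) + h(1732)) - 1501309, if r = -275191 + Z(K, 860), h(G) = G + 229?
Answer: -2425086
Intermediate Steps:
Z(g, O) = -598 + g² + O*g (Z(g, O) = (g² + O*g) - 598 = -598 + g² + O*g)
h(G) = 229 + G
r = -301488 (r = -275191 + (-598 + (-829)² + 860*(-829)) = -275191 + (-598 + 687241 - 712940) = -275191 - 26297 = -301488)
((-624250 + r) + h(1732)) - 1501309 = ((-624250 - 301488) + (229 + 1732)) - 1501309 = (-925738 + 1961) - 1501309 = -923777 - 1501309 = -2425086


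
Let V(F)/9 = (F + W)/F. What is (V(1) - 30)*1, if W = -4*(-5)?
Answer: 159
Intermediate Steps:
W = 20
V(F) = 9*(20 + F)/F (V(F) = 9*((F + 20)/F) = 9*((20 + F)/F) = 9*(20 + F)/F)
(V(1) - 30)*1 = ((9 + 180/1) - 30)*1 = ((9 + 180*1) - 30)*1 = ((9 + 180) - 30)*1 = (189 - 30)*1 = 159*1 = 159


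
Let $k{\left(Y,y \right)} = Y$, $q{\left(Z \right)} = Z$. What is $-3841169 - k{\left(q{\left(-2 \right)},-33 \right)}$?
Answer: $-3841167$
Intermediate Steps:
$-3841169 - k{\left(q{\left(-2 \right)},-33 \right)} = -3841169 - -2 = -3841169 + 2 = -3841167$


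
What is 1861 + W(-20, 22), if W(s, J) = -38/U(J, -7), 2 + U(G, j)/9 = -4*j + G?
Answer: 401957/216 ≈ 1860.9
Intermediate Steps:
U(G, j) = -18 - 36*j + 9*G (U(G, j) = -18 + 9*(-4*j + G) = -18 + 9*(G - 4*j) = -18 + (-36*j + 9*G) = -18 - 36*j + 9*G)
W(s, J) = -38/(234 + 9*J) (W(s, J) = -38/(-18 - 36*(-7) + 9*J) = -38/(-18 + 252 + 9*J) = -38/(234 + 9*J))
1861 + W(-20, 22) = 1861 - 38/(234 + 9*22) = 1861 - 38/(234 + 198) = 1861 - 38/432 = 1861 - 38*1/432 = 1861 - 19/216 = 401957/216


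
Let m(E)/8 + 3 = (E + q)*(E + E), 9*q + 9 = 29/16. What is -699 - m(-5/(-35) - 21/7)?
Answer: -371375/441 ≈ -842.12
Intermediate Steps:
q = -115/144 (q = -1 + (29/16)/9 = -1 + (29*(1/16))/9 = -1 + (⅑)*(29/16) = -1 + 29/144 = -115/144 ≈ -0.79861)
m(E) = -24 + 16*E*(-115/144 + E) (m(E) = -24 + 8*((E - 115/144)*(E + E)) = -24 + 8*((-115/144 + E)*(2*E)) = -24 + 8*(2*E*(-115/144 + E)) = -24 + 16*E*(-115/144 + E))
-699 - m(-5/(-35) - 21/7) = -699 - (-24 + 16*(-5/(-35) - 21/7)² - 115*(-5/(-35) - 21/7)/9) = -699 - (-24 + 16*(-5*(-1/35) - 21*⅐)² - 115*(-5*(-1/35) - 21*⅐)/9) = -699 - (-24 + 16*(⅐ - 3)² - 115*(⅐ - 3)/9) = -699 - (-24 + 16*(-20/7)² - 115/9*(-20/7)) = -699 - (-24 + 16*(400/49) + 2300/63) = -699 - (-24 + 6400/49 + 2300/63) = -699 - 1*63116/441 = -699 - 63116/441 = -371375/441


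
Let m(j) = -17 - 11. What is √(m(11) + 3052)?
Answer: 12*√21 ≈ 54.991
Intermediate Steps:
m(j) = -28
√(m(11) + 3052) = √(-28 + 3052) = √3024 = 12*√21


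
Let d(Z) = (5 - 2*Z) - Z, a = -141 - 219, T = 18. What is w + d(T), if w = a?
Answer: -409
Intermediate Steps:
a = -360
d(Z) = 5 - 3*Z
w = -360
w + d(T) = -360 + (5 - 3*18) = -360 + (5 - 54) = -360 - 49 = -409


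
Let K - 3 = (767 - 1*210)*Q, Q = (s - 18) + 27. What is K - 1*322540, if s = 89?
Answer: -267951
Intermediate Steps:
Q = 98 (Q = (89 - 18) + 27 = 71 + 27 = 98)
K = 54589 (K = 3 + (767 - 1*210)*98 = 3 + (767 - 210)*98 = 3 + 557*98 = 3 + 54586 = 54589)
K - 1*322540 = 54589 - 1*322540 = 54589 - 322540 = -267951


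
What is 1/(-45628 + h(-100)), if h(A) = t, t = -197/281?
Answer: -281/12821665 ≈ -2.1916e-5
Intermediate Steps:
t = -197/281 (t = -197*1/281 = -197/281 ≈ -0.70107)
h(A) = -197/281
1/(-45628 + h(-100)) = 1/(-45628 - 197/281) = 1/(-12821665/281) = -281/12821665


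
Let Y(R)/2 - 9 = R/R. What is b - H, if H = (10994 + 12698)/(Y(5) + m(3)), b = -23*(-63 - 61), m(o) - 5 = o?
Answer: 14041/7 ≈ 2005.9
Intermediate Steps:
m(o) = 5 + o
Y(R) = 20 (Y(R) = 18 + 2*(R/R) = 18 + 2*1 = 18 + 2 = 20)
b = 2852 (b = -23*(-124) = 2852)
H = 5923/7 (H = (10994 + 12698)/(20 + (5 + 3)) = 23692/(20 + 8) = 23692/28 = 23692*(1/28) = 5923/7 ≈ 846.14)
b - H = 2852 - 1*5923/7 = 2852 - 5923/7 = 14041/7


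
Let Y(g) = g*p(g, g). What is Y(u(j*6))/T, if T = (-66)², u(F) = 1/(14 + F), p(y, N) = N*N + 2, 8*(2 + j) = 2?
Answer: 17/124509 ≈ 0.00013654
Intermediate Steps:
j = -7/4 (j = -2 + (⅛)*2 = -2 + ¼ = -7/4 ≈ -1.7500)
p(y, N) = 2 + N² (p(y, N) = N² + 2 = 2 + N²)
T = 4356
Y(g) = g*(2 + g²)
Y(u(j*6))/T = ((2 + (1/(14 - 7/4*6))²)/(14 - 7/4*6))/4356 = ((2 + (1/(14 - 21/2))²)/(14 - 21/2))*(1/4356) = ((2 + (1/(7/2))²)/(7/2))*(1/4356) = (2*(2 + (2/7)²)/7)*(1/4356) = (2*(2 + 4/49)/7)*(1/4356) = ((2/7)*(102/49))*(1/4356) = (204/343)*(1/4356) = 17/124509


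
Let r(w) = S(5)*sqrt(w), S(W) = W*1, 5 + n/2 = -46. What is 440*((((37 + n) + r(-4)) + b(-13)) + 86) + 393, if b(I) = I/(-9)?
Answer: 92417/9 + 4400*I ≈ 10269.0 + 4400.0*I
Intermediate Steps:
b(I) = -I/9 (b(I) = I*(-1/9) = -I/9)
n = -102 (n = -10 + 2*(-46) = -10 - 92 = -102)
S(W) = W
r(w) = 5*sqrt(w)
440*((((37 + n) + r(-4)) + b(-13)) + 86) + 393 = 440*((((37 - 102) + 5*sqrt(-4)) - 1/9*(-13)) + 86) + 393 = 440*(((-65 + 5*(2*I)) + 13/9) + 86) + 393 = 440*(((-65 + 10*I) + 13/9) + 86) + 393 = 440*((-572/9 + 10*I) + 86) + 393 = 440*(202/9 + 10*I) + 393 = (88880/9 + 4400*I) + 393 = 92417/9 + 4400*I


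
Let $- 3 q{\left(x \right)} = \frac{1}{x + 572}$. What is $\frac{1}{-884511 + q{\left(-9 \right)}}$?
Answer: $- \frac{1689}{1493939080} \approx -1.1306 \cdot 10^{-6}$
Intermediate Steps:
$q{\left(x \right)} = - \frac{1}{3 \left(572 + x\right)}$ ($q{\left(x \right)} = - \frac{1}{3 \left(x + 572\right)} = - \frac{1}{3 \left(572 + x\right)}$)
$\frac{1}{-884511 + q{\left(-9 \right)}} = \frac{1}{-884511 - \frac{1}{1716 + 3 \left(-9\right)}} = \frac{1}{-884511 - \frac{1}{1716 - 27}} = \frac{1}{-884511 - \frac{1}{1689}} = \frac{1}{- \frac{1493939080}{1689}} = - \frac{1689}{1493939080}$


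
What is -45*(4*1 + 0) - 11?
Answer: -191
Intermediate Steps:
-45*(4*1 + 0) - 11 = -45*(4 + 0) - 11 = -45*4 - 11 = -180 - 11 = -191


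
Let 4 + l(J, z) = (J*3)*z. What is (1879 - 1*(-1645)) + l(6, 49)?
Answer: 4402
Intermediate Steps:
l(J, z) = -4 + 3*J*z (l(J, z) = -4 + (J*3)*z = -4 + (3*J)*z = -4 + 3*J*z)
(1879 - 1*(-1645)) + l(6, 49) = (1879 - 1*(-1645)) + (-4 + 3*6*49) = (1879 + 1645) + (-4 + 882) = 3524 + 878 = 4402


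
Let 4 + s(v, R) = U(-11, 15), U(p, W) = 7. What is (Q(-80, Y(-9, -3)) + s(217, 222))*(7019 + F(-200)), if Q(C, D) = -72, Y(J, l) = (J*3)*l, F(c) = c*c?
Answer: -3244311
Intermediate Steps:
F(c) = c**2
s(v, R) = 3 (s(v, R) = -4 + 7 = 3)
Y(J, l) = 3*J*l (Y(J, l) = (3*J)*l = 3*J*l)
(Q(-80, Y(-9, -3)) + s(217, 222))*(7019 + F(-200)) = (-72 + 3)*(7019 + (-200)**2) = -69*(7019 + 40000) = -69*47019 = -3244311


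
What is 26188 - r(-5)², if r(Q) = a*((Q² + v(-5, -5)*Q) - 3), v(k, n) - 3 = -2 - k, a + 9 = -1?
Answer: 19788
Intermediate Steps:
a = -10 (a = -9 - 1 = -10)
v(k, n) = 1 - k (v(k, n) = 3 + (-2 - k) = 1 - k)
r(Q) = 30 - 60*Q - 10*Q² (r(Q) = -10*((Q² + (1 - 1*(-5))*Q) - 3) = -10*((Q² + (1 + 5)*Q) - 3) = -10*((Q² + 6*Q) - 3) = -10*(-3 + Q² + 6*Q) = 30 - 60*Q - 10*Q²)
26188 - r(-5)² = 26188 - (30 - 60*(-5) - 10*(-5)²)² = 26188 - (30 + 300 - 10*25)² = 26188 - (30 + 300 - 250)² = 26188 - 1*80² = 26188 - 1*6400 = 26188 - 6400 = 19788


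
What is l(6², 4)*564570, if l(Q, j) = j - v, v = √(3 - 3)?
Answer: 2258280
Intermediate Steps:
v = 0 (v = √0 = 0)
l(Q, j) = j (l(Q, j) = j - 1*0 = j + 0 = j)
l(6², 4)*564570 = 4*564570 = 2258280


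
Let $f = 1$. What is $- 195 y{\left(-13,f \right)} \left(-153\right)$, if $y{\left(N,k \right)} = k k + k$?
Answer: $59670$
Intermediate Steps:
$y{\left(N,k \right)} = k + k^{2}$ ($y{\left(N,k \right)} = k^{2} + k = k + k^{2}$)
$- 195 y{\left(-13,f \right)} \left(-153\right) = - 195 \cdot 1 \left(1 + 1\right) \left(-153\right) = - 195 \cdot 1 \cdot 2 \left(-153\right) = \left(-195\right) 2 \left(-153\right) = \left(-390\right) \left(-153\right) = 59670$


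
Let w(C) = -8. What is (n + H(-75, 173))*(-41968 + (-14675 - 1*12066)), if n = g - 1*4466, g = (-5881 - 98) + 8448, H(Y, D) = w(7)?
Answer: 137761545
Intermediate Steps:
H(Y, D) = -8
g = 2469 (g = -5979 + 8448 = 2469)
n = -1997 (n = 2469 - 1*4466 = 2469 - 4466 = -1997)
(n + H(-75, 173))*(-41968 + (-14675 - 1*12066)) = (-1997 - 8)*(-41968 + (-14675 - 1*12066)) = -2005*(-41968 + (-14675 - 12066)) = -2005*(-41968 - 26741) = -2005*(-68709) = 137761545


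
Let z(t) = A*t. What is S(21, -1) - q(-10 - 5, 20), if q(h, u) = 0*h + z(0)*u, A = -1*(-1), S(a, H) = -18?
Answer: -18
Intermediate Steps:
A = 1
z(t) = t (z(t) = 1*t = t)
q(h, u) = 0 (q(h, u) = 0*h + 0*u = 0 + 0 = 0)
S(21, -1) - q(-10 - 5, 20) = -18 - 1*0 = -18 + 0 = -18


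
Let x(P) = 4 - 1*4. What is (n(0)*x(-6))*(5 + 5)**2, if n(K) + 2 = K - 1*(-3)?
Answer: 0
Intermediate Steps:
x(P) = 0 (x(P) = 4 - 4 = 0)
n(K) = 1 + K (n(K) = -2 + (K - 1*(-3)) = -2 + (K + 3) = -2 + (3 + K) = 1 + K)
(n(0)*x(-6))*(5 + 5)**2 = ((1 + 0)*0)*(5 + 5)**2 = (1*0)*10**2 = 0*100 = 0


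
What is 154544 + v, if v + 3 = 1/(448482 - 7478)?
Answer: 68153199165/441004 ≈ 1.5454e+5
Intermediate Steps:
v = -1323011/441004 (v = -3 + 1/(448482 - 7478) = -3 + 1/441004 = -1323011/441004 ≈ -3.0000)
154544 + v = 154544 - 1323011/441004 = 68153199165/441004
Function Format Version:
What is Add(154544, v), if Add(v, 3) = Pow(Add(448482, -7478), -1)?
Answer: Rational(68153199165, 441004) ≈ 1.5454e+5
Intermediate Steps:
v = Rational(-1323011, 441004) (v = Add(-3, Pow(Add(448482, -7478), -1)) = Add(-3, Pow(441004, -1)) = Add(-3, Rational(1, 441004)) = Rational(-1323011, 441004) ≈ -3.0000)
Add(154544, v) = Add(154544, Rational(-1323011, 441004)) = Rational(68153199165, 441004)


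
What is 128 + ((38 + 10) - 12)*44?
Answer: 1712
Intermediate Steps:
128 + ((38 + 10) - 12)*44 = 128 + (48 - 12)*44 = 128 + 36*44 = 128 + 1584 = 1712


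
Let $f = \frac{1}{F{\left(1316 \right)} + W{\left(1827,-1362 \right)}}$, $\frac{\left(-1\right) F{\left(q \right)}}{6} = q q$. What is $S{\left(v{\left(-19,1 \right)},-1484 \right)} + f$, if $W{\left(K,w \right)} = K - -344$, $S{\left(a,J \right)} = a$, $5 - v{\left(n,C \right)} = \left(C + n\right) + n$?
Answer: $\frac{436336529}{10388965} \approx 42.0$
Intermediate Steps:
$v{\left(n,C \right)} = 5 - C - 2 n$ ($v{\left(n,C \right)} = 5 - \left(\left(C + n\right) + n\right) = 5 - \left(C + 2 n\right) = 5 - C - 2 n$)
$W{\left(K,w \right)} = 344 + K$ ($W{\left(K,w \right)} = K + 344 = 344 + K$)
$F{\left(q \right)} = - 6 q^{2}$ ($F{\left(q \right)} = - 6 q q = - 6 q^{2}$)
$f = - \frac{1}{10388965}$ ($f = \frac{1}{- 6 \cdot 1316^{2} + \left(344 + 1827\right)} = \frac{1}{\left(-6\right) 1731856 + 2171} = \frac{1}{-10391136 + 2171} = \frac{1}{-10388965} = - \frac{1}{10388965} \approx -9.6256 \cdot 10^{-8}$)
$S{\left(v{\left(-19,1 \right)},-1484 \right)} + f = \left(5 - 1 - -38\right) - \frac{1}{10388965} = \left(5 - 1 + 38\right) - \frac{1}{10388965} = 42 - \frac{1}{10388965} = \frac{436336529}{10388965}$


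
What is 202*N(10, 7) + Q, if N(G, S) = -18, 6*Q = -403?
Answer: -22219/6 ≈ -3703.2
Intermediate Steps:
Q = -403/6 (Q = (⅙)*(-403) = -403/6 ≈ -67.167)
202*N(10, 7) + Q = 202*(-18) - 403/6 = -3636 - 403/6 = -22219/6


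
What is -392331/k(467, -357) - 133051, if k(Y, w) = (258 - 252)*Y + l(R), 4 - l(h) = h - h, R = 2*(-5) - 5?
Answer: -373733437/2806 ≈ -1.3319e+5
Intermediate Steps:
R = -15 (R = -10 - 5 = -15)
l(h) = 4 (l(h) = 4 - (h - h) = 4 - 1*0 = 4 + 0 = 4)
k(Y, w) = 4 + 6*Y (k(Y, w) = (258 - 252)*Y + 4 = 6*Y + 4 = 4 + 6*Y)
-392331/k(467, -357) - 133051 = -392331/(4 + 6*467) - 133051 = -392331/(4 + 2802) - 133051 = -392331/2806 - 133051 = -373733437/2806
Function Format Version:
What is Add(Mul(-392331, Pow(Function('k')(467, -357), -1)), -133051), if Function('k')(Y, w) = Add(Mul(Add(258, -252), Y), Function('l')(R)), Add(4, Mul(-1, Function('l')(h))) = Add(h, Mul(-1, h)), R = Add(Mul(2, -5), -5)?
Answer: Rational(-373733437, 2806) ≈ -1.3319e+5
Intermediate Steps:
R = -15 (R = Add(-10, -5) = -15)
Function('l')(h) = 4 (Function('l')(h) = Add(4, Mul(-1, Add(h, Mul(-1, h)))) = Add(4, Mul(-1, 0)) = Add(4, 0) = 4)
Function('k')(Y, w) = Add(4, Mul(6, Y)) (Function('k')(Y, w) = Add(Mul(Add(258, -252), Y), 4) = Add(Mul(6, Y), 4) = Add(4, Mul(6, Y)))
Add(Mul(-392331, Pow(Function('k')(467, -357), -1)), -133051) = Add(Mul(-392331, Pow(Add(4, Mul(6, 467)), -1)), -133051) = Add(Mul(-392331, Pow(Add(4, 2802), -1)), -133051) = Add(Mul(-392331, Pow(2806, -1)), -133051) = Add(Mul(-392331, Rational(1, 2806)), -133051) = Add(Rational(-392331, 2806), -133051) = Rational(-373733437, 2806)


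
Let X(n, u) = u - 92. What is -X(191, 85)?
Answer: 7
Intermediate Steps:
X(n, u) = -92 + u
-X(191, 85) = -(-92 + 85) = -1*(-7) = 7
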